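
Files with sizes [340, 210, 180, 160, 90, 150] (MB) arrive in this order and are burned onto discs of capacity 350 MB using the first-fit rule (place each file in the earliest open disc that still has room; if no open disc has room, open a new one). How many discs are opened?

  340 → disc 1 (new)  [load 340/350]
  210 → disc 2 (new)  [load 210/350]
  180 → disc 3 (new)  [load 180/350]
  160 → disc 3  [load 340/350]
  90 → disc 2  [load 300/350]
  150 → disc 4 (new)  [load 150/350]
4 discs opened.

4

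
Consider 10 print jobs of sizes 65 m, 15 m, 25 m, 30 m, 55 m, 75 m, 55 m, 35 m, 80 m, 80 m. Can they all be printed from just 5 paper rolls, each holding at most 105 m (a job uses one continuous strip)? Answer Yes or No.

Total = 515 m; ⌈515/105⌉ = 5.
6 print jobs each exceed half the capacity and cannot share a roll, forcing at least 6 paper rolls.
At least 6 paper rolls are required, but only 5 are allowed.

No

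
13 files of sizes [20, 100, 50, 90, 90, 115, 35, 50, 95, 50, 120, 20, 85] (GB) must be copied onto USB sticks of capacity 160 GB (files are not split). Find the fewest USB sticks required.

Total = 120 + 115 + 100 + 95 + 90 + 90 + 85 + 50 + 50 + 50 + 35 + 20 + 20 = 920 GB.
Lower bound: ⌈920/160⌉ = 6 USB sticks.
Also, 7 files each exceed 80 GB, and no two of those can share a USB stick, so at least 7 USB sticks are needed.
A packing using 7 USB sticks:
  USB stick 1: 120 + 35 = 155
  USB stick 2: 115 + 20 + 20 = 155
  USB stick 3: 100 + 50 = 150
  USB stick 4: 95 + 50 = 145
  USB stick 5: 90 + 50 = 140
  USB stick 6: 90 = 90
  USB stick 7: 85 = 85
This matches the lower bound, so 7 is optimal.

7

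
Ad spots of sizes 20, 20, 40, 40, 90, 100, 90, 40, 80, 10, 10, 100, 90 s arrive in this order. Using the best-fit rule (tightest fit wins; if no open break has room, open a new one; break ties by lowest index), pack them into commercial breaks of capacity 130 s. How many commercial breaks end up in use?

  20 → break 1 (new)  [load 20/130]
  20 → break 1  [load 40/130]
  40 → break 1  [load 80/130]
  40 → break 1  [load 120/130]
  90 → break 2 (new)  [load 90/130]
  100 → break 3 (new)  [load 100/130]
  90 → break 4 (new)  [load 90/130]
  40 → break 2  [load 130/130]
  80 → break 5 (new)  [load 80/130]
  10 → break 1  [load 130/130]
  10 → break 3  [load 110/130]
  100 → break 6 (new)  [load 100/130]
  90 → break 7 (new)  [load 90/130]
7 commercial breaks opened.

7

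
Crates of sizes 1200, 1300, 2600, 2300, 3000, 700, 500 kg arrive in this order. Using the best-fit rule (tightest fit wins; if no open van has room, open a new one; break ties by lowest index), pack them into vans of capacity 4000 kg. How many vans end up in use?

4

  1200 → van 1 (new)  [load 1200/4000]
  1300 → van 1  [load 2500/4000]
  2600 → van 2 (new)  [load 2600/4000]
  2300 → van 3 (new)  [load 2300/4000]
  3000 → van 4 (new)  [load 3000/4000]
  700 → van 4  [load 3700/4000]
  500 → van 2  [load 3100/4000]
4 vans opened.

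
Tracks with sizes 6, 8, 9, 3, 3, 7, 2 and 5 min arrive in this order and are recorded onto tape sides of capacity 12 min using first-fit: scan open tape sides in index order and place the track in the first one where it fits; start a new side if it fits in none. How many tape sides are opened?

4

  6 → side 1 (new)  [load 6/12]
  8 → side 2 (new)  [load 8/12]
  9 → side 3 (new)  [load 9/12]
  3 → side 1  [load 9/12]
  3 → side 1  [load 12/12]
  7 → side 4 (new)  [load 7/12]
  2 → side 2  [load 10/12]
  5 → side 4  [load 12/12]
4 tape sides opened.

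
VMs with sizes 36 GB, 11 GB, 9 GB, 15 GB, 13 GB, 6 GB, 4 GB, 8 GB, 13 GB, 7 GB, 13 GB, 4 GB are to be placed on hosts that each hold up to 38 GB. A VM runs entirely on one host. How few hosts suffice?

4

Total = 36 + 15 + 13 + 13 + 13 + 11 + 9 + 8 + 7 + 6 + 4 + 4 = 139 GB.
Lower bound: ⌈139/38⌉ = 4 hosts.
A packing using 4 hosts:
  host 1: 36 = 36
  host 2: 15 + 13 + 9 = 37
  host 3: 13 + 13 + 11 = 37
  host 4: 8 + 7 + 6 + 4 + 4 = 29
This matches the lower bound, so 4 is optimal.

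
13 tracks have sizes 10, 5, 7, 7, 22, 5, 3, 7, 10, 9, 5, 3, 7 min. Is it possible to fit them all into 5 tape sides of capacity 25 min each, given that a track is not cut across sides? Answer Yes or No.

A valid assignment using 5 tape sides:
  side 1: 22 + 3 = 25
  side 2: 10 + 10 + 5 = 25
  side 3: 9 + 7 + 7 = 23
  side 4: 7 + 7 + 5 + 5 = 24
  side 5: 3 = 3
Every load is within 25 min, so 5 tape sides suffice.

Yes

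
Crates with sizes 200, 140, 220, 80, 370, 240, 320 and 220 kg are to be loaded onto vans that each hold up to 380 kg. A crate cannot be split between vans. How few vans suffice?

Total = 370 + 320 + 240 + 220 + 220 + 200 + 140 + 80 = 1790 kg.
Lower bound: ⌈1790/380⌉ = 5 vans.
Also, 6 crates each exceed 190 kg, and no two of those can share a van, so at least 6 vans are needed.
A packing using 6 vans:
  van 1: 370 = 370
  van 2: 320 = 320
  van 3: 240 + 140 = 380
  van 4: 220 + 80 = 300
  van 5: 220 = 220
  van 6: 200 = 200
This matches the lower bound, so 6 is optimal.

6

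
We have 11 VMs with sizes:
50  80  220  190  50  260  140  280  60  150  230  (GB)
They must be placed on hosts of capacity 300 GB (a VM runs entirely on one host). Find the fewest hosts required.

6

Total = 280 + 260 + 230 + 220 + 190 + 150 + 140 + 80 + 60 + 50 + 50 = 1710 GB.
Lower bound: ⌈1710/300⌉ = 6 hosts.
A packing using 6 hosts:
  host 1: 280 = 280
  host 2: 260 = 260
  host 3: 230 + 60 = 290
  host 4: 220 + 80 = 300
  host 5: 190 + 50 + 50 = 290
  host 6: 150 + 140 = 290
This matches the lower bound, so 6 is optimal.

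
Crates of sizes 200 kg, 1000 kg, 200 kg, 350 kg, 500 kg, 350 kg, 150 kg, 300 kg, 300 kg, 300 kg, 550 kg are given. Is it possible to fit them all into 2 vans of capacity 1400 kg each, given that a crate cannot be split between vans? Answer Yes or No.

Total = 4200 kg; ⌈4200/1400⌉ = 3.
At least 3 vans are required, but only 2 are allowed.

No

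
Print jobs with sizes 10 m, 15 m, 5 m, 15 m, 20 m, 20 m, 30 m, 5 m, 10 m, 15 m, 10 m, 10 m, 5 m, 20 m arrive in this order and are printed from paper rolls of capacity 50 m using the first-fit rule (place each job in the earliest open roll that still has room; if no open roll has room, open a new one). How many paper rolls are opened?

  10 → roll 1 (new)  [load 10/50]
  15 → roll 1  [load 25/50]
  5 → roll 1  [load 30/50]
  15 → roll 1  [load 45/50]
  20 → roll 2 (new)  [load 20/50]
  20 → roll 2  [load 40/50]
  30 → roll 3 (new)  [load 30/50]
  5 → roll 1  [load 50/50]
  10 → roll 2  [load 50/50]
  15 → roll 3  [load 45/50]
  10 → roll 4 (new)  [load 10/50]
  10 → roll 4  [load 20/50]
  5 → roll 3  [load 50/50]
  20 → roll 4  [load 40/50]
4 paper rolls opened.

4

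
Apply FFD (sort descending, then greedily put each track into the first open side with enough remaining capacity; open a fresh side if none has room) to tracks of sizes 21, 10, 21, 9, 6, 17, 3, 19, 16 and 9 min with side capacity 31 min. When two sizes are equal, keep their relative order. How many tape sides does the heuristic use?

5

Sorted descending: 21, 21, 19, 17, 16, 10, 9, 9, 6, 3.
  21 → side 1 (new)  [load 21/31]
  21 → side 2 (new)  [load 21/31]
  19 → side 3 (new)  [load 19/31]
  17 → side 4 (new)  [load 17/31]
  16 → side 5 (new)  [load 16/31]
  10 → side 1  [load 31/31]
  9 → side 2  [load 30/31]
  9 → side 3  [load 28/31]
  6 → side 4  [load 23/31]
  3 → side 3  [load 31/31]
5 tape sides opened.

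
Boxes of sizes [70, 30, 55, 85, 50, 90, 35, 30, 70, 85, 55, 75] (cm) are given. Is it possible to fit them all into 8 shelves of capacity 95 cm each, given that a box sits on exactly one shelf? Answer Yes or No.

Total = 730 cm; ⌈730/95⌉ = 8.
9 boxes each exceed half the capacity and cannot share a shelf, forcing at least 9 shelves.
At least 9 shelves are required, but only 8 are allowed.

No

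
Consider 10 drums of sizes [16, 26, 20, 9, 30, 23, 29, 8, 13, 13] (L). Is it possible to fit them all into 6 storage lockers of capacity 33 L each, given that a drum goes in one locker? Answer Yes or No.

Total = 187 L; ⌈187/33⌉ = 6.
The bound of 6 does not rule out 6, but exhaustive search shows no assignment into 6 storage lockers of capacity 33 L exists — the minimum is 7.

No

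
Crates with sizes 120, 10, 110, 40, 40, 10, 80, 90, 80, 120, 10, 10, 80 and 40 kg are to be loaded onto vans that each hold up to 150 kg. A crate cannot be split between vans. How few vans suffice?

7

Total = 120 + 120 + 110 + 90 + 80 + 80 + 80 + 40 + 40 + 40 + 10 + 10 + 10 + 10 = 840 kg.
Lower bound: ⌈840/150⌉ = 6 vans.
Also, 7 crates each exceed 75 kg, and no two of those can share a van, so at least 7 vans are needed.
A packing using 7 vans:
  van 1: 120 + 10 + 10 + 10 = 150
  van 2: 120 + 10 = 130
  van 3: 110 + 40 = 150
  van 4: 90 + 40 = 130
  van 5: 80 + 40 = 120
  van 6: 80 = 80
  van 7: 80 = 80
This matches the lower bound, so 7 is optimal.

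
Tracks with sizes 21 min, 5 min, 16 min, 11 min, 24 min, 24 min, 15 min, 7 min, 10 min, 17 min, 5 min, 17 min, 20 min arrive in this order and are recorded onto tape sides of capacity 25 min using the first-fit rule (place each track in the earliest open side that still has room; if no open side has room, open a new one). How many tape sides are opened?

  21 → side 1 (new)  [load 21/25]
  5 → side 2 (new)  [load 5/25]
  16 → side 2  [load 21/25]
  11 → side 3 (new)  [load 11/25]
  24 → side 4 (new)  [load 24/25]
  24 → side 5 (new)  [load 24/25]
  15 → side 6 (new)  [load 15/25]
  7 → side 3  [load 18/25]
  10 → side 6  [load 25/25]
  17 → side 7 (new)  [load 17/25]
  5 → side 3  [load 23/25]
  17 → side 8 (new)  [load 17/25]
  20 → side 9 (new)  [load 20/25]
9 tape sides opened.

9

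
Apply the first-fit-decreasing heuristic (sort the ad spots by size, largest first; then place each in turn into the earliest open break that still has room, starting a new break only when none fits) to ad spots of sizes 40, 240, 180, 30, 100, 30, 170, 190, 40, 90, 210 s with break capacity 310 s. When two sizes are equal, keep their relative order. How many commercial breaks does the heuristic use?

5

Sorted descending: 240, 210, 190, 180, 170, 100, 90, 40, 40, 30, 30.
  240 → break 1 (new)  [load 240/310]
  210 → break 2 (new)  [load 210/310]
  190 → break 3 (new)  [load 190/310]
  180 → break 4 (new)  [load 180/310]
  170 → break 5 (new)  [load 170/310]
  100 → break 2  [load 310/310]
  90 → break 3  [load 280/310]
  40 → break 1  [load 280/310]
  40 → break 4  [load 220/310]
  30 → break 1  [load 310/310]
  30 → break 3  [load 310/310]
5 commercial breaks opened.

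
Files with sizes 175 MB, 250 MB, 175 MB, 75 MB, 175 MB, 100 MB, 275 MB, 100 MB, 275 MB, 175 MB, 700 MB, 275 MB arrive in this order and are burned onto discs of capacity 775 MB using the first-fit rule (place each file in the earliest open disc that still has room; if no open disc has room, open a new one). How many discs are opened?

  175 → disc 1 (new)  [load 175/775]
  250 → disc 1  [load 425/775]
  175 → disc 1  [load 600/775]
  75 → disc 1  [load 675/775]
  175 → disc 2 (new)  [load 175/775]
  100 → disc 1  [load 775/775]
  275 → disc 2  [load 450/775]
  100 → disc 2  [load 550/775]
  275 → disc 3 (new)  [load 275/775]
  175 → disc 2  [load 725/775]
  700 → disc 4 (new)  [load 700/775]
  275 → disc 3  [load 550/775]
4 discs opened.

4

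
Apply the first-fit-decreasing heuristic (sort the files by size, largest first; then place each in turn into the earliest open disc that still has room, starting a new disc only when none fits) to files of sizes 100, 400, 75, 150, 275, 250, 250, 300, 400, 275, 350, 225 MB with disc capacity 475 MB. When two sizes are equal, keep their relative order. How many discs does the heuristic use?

Sorted descending: 400, 400, 350, 300, 275, 275, 250, 250, 225, 150, 100, 75.
  400 → disc 1 (new)  [load 400/475]
  400 → disc 2 (new)  [load 400/475]
  350 → disc 3 (new)  [load 350/475]
  300 → disc 4 (new)  [load 300/475]
  275 → disc 5 (new)  [load 275/475]
  275 → disc 6 (new)  [load 275/475]
  250 → disc 7 (new)  [load 250/475]
  250 → disc 8 (new)  [load 250/475]
  225 → disc 7  [load 475/475]
  150 → disc 4  [load 450/475]
  100 → disc 3  [load 450/475]
  75 → disc 1  [load 475/475]
8 discs opened.

8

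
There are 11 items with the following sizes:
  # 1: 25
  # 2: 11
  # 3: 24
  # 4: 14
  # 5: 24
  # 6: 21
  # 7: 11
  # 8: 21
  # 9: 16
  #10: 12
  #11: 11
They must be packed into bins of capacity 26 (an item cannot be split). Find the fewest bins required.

Total = 25 + 24 + 24 + 21 + 21 + 16 + 14 + 12 + 11 + 11 + 11 = 190.
Lower bound: ⌈190/26⌉ = 8 bins.
A packing using 9 bins:
  bin 1: 25 = 25
  bin 2: 24 = 24
  bin 3: 24 = 24
  bin 4: 21 = 21
  bin 5: 21 = 21
  bin 6: 16 = 16
  bin 7: 14 + 12 = 26
  bin 8: 11 + 11 = 22
  bin 9: 11 = 11
No arrangement into 8 bins stays within capacity, so 9 is optimal.

9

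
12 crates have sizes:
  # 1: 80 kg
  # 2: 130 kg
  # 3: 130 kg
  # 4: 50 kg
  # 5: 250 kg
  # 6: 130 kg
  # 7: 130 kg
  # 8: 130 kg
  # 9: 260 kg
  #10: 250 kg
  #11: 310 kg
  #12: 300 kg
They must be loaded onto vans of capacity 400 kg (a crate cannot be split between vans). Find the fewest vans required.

Total = 310 + 300 + 260 + 250 + 250 + 130 + 130 + 130 + 130 + 130 + 80 + 50 = 2150 kg.
Lower bound: ⌈2150/400⌉ = 6 vans.
A packing using 6 vans:
  van 1: 310 + 80 = 390
  van 2: 300 + 50 = 350
  van 3: 260 + 130 = 390
  van 4: 250 + 130 = 380
  van 5: 250 + 130 = 380
  van 6: 130 + 130 = 260
This matches the lower bound, so 6 is optimal.

6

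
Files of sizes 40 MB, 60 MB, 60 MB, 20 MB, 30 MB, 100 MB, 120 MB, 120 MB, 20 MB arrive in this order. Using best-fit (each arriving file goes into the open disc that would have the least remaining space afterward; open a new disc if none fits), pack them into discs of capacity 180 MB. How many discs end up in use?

  40 → disc 1 (new)  [load 40/180]
  60 → disc 1  [load 100/180]
  60 → disc 1  [load 160/180]
  20 → disc 1  [load 180/180]
  30 → disc 2 (new)  [load 30/180]
  100 → disc 2  [load 130/180]
  120 → disc 3 (new)  [load 120/180]
  120 → disc 4 (new)  [load 120/180]
  20 → disc 2  [load 150/180]
4 discs opened.

4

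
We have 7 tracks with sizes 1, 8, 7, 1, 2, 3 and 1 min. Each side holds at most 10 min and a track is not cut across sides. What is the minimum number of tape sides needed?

Total = 8 + 7 + 3 + 2 + 1 + 1 + 1 = 23 min.
Lower bound: ⌈23/10⌉ = 3 tape sides.
A packing using 3 tape sides:
  side 1: 8 + 2 = 10
  side 2: 7 + 3 = 10
  side 3: 1 + 1 + 1 = 3
This matches the lower bound, so 3 is optimal.

3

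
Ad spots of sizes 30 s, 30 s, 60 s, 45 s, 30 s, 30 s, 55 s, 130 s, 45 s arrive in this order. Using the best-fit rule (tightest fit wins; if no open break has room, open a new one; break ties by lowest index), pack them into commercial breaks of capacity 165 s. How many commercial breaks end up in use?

3

  30 → break 1 (new)  [load 30/165]
  30 → break 1  [load 60/165]
  60 → break 1  [load 120/165]
  45 → break 1  [load 165/165]
  30 → break 2 (new)  [load 30/165]
  30 → break 2  [load 60/165]
  55 → break 2  [load 115/165]
  130 → break 3 (new)  [load 130/165]
  45 → break 2  [load 160/165]
3 commercial breaks opened.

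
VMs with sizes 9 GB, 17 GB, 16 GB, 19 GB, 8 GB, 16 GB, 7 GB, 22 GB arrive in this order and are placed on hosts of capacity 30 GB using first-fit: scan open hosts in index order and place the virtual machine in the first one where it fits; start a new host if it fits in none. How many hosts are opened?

  9 → host 1 (new)  [load 9/30]
  17 → host 1  [load 26/30]
  16 → host 2 (new)  [load 16/30]
  19 → host 3 (new)  [load 19/30]
  8 → host 2  [load 24/30]
  16 → host 4 (new)  [load 16/30]
  7 → host 3  [load 26/30]
  22 → host 5 (new)  [load 22/30]
5 hosts opened.

5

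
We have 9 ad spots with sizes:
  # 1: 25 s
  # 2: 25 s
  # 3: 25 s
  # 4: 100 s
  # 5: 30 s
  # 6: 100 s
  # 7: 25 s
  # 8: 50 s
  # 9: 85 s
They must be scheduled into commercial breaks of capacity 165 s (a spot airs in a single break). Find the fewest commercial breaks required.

3

Total = 100 + 100 + 85 + 50 + 30 + 25 + 25 + 25 + 25 = 465 s.
Lower bound: ⌈465/165⌉ = 3 commercial breaks.
A packing using 3 commercial breaks:
  break 1: 100 + 50 = 150
  break 2: 100 + 30 + 25 = 155
  break 3: 85 + 25 + 25 + 25 = 160
This matches the lower bound, so 3 is optimal.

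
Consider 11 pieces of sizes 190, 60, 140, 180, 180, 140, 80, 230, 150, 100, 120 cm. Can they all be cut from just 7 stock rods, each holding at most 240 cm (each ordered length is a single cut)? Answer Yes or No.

Total = 1570 cm; ⌈1570/240⌉ = 7.
The bound of 7 does not rule out 7, but exhaustive search shows no assignment into 7 stock rods of capacity 240 cm exists — the minimum is 8.

No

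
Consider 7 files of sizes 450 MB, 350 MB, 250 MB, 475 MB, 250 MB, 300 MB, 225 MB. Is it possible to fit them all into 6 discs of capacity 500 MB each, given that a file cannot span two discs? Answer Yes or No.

A valid assignment using 6 discs:
  disc 1: 475 = 475
  disc 2: 450 = 450
  disc 3: 350 = 350
  disc 4: 300 = 300
  disc 5: 250 + 250 = 500
  disc 6: 225 = 225
Every load is within 500 MB, so 6 discs suffice.

Yes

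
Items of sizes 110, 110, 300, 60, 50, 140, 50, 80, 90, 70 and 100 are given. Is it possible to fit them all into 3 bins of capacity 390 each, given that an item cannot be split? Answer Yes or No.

A valid assignment using 3 bins:
  bin 1: 300 + 90 = 390
  bin 2: 140 + 110 + 80 + 60 = 390
  bin 3: 110 + 100 + 70 + 50 + 50 = 380
Every load is within 390, so 3 bins suffice.

Yes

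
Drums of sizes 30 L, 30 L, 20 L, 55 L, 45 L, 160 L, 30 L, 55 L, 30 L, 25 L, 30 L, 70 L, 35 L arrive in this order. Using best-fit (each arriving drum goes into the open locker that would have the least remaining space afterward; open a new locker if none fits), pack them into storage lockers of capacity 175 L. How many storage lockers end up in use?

4

  30 → locker 1 (new)  [load 30/175]
  30 → locker 1  [load 60/175]
  20 → locker 1  [load 80/175]
  55 → locker 1  [load 135/175]
  45 → locker 2 (new)  [load 45/175]
  160 → locker 3 (new)  [load 160/175]
  30 → locker 1  [load 165/175]
  55 → locker 2  [load 100/175]
  30 → locker 2  [load 130/175]
  25 → locker 2  [load 155/175]
  30 → locker 4 (new)  [load 30/175]
  70 → locker 4  [load 100/175]
  35 → locker 4  [load 135/175]
4 storage lockers opened.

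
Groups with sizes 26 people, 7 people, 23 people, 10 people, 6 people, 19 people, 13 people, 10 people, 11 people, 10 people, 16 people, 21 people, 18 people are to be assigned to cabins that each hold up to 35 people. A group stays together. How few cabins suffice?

Total = 26 + 23 + 21 + 19 + 18 + 16 + 13 + 11 + 10 + 10 + 10 + 7 + 6 = 190 people.
Lower bound: ⌈190/35⌉ = 6 cabins.
A packing using 6 cabins:
  cabin 1: 26 + 7 = 33
  cabin 2: 23 + 11 = 34
  cabin 3: 21 + 13 = 34
  cabin 4: 19 + 16 = 35
  cabin 5: 18 + 10 + 6 = 34
  cabin 6: 10 + 10 = 20
This matches the lower bound, so 6 is optimal.

6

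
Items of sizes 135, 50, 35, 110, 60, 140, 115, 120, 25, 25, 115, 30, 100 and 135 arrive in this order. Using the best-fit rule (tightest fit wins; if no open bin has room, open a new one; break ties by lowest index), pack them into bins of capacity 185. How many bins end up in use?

8

  135 → bin 1 (new)  [load 135/185]
  50 → bin 1  [load 185/185]
  35 → bin 2 (new)  [load 35/185]
  110 → bin 2  [load 145/185]
  60 → bin 3 (new)  [load 60/185]
  140 → bin 4 (new)  [load 140/185]
  115 → bin 3  [load 175/185]
  120 → bin 5 (new)  [load 120/185]
  25 → bin 2  [load 170/185]
  25 → bin 4  [load 165/185]
  115 → bin 6 (new)  [load 115/185]
  30 → bin 5  [load 150/185]
  100 → bin 7 (new)  [load 100/185]
  135 → bin 8 (new)  [load 135/185]
8 bins opened.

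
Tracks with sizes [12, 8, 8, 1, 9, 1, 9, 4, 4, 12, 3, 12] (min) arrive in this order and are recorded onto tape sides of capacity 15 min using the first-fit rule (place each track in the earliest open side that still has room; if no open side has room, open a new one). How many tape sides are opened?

7

  12 → side 1 (new)  [load 12/15]
  8 → side 2 (new)  [load 8/15]
  8 → side 3 (new)  [load 8/15]
  1 → side 1  [load 13/15]
  9 → side 4 (new)  [load 9/15]
  1 → side 1  [load 14/15]
  9 → side 5 (new)  [load 9/15]
  4 → side 2  [load 12/15]
  4 → side 3  [load 12/15]
  12 → side 6 (new)  [load 12/15]
  3 → side 2  [load 15/15]
  12 → side 7 (new)  [load 12/15]
7 tape sides opened.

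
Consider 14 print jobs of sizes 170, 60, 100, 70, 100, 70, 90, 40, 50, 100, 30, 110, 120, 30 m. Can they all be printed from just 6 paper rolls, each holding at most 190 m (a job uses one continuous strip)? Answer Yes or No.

No

Total = 1140 m; ⌈1140/190⌉ = 6.
The bound of 6 does not rule out 6, but exhaustive search shows no assignment into 6 paper rolls of capacity 190 m exists — the minimum is 7.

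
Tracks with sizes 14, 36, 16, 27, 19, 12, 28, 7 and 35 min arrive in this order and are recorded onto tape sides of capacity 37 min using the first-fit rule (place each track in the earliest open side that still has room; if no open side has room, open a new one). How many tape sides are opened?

6

  14 → side 1 (new)  [load 14/37]
  36 → side 2 (new)  [load 36/37]
  16 → side 1  [load 30/37]
  27 → side 3 (new)  [load 27/37]
  19 → side 4 (new)  [load 19/37]
  12 → side 4  [load 31/37]
  28 → side 5 (new)  [load 28/37]
  7 → side 1  [load 37/37]
  35 → side 6 (new)  [load 35/37]
6 tape sides opened.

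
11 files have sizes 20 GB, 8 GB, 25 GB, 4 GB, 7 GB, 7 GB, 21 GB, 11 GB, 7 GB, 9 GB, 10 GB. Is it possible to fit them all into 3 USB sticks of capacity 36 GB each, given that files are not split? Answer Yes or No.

Total = 129 GB; ⌈129/36⌉ = 4.
At least 4 USB sticks are required, but only 3 are allowed.

No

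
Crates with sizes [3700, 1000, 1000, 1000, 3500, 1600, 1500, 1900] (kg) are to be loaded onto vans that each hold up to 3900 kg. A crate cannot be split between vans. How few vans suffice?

Total = 3700 + 3500 + 1900 + 1600 + 1500 + 1000 + 1000 + 1000 = 15200 kg.
Lower bound: ⌈15200/3900⌉ = 4 vans.
A packing using 5 vans:
  van 1: 3700 = 3700
  van 2: 3500 = 3500
  van 3: 1900 + 1600 = 3500
  van 4: 1500 + 1000 + 1000 = 3500
  van 5: 1000 = 1000
No arrangement into 4 vans stays within capacity, so 5 is optimal.

5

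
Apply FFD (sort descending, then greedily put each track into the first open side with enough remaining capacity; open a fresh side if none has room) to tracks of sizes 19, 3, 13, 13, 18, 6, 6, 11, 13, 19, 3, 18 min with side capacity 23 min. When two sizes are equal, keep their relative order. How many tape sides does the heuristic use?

Sorted descending: 19, 19, 18, 18, 13, 13, 13, 11, 6, 6, 3, 3.
  19 → side 1 (new)  [load 19/23]
  19 → side 2 (new)  [load 19/23]
  18 → side 3 (new)  [load 18/23]
  18 → side 4 (new)  [load 18/23]
  13 → side 5 (new)  [load 13/23]
  13 → side 6 (new)  [load 13/23]
  13 → side 7 (new)  [load 13/23]
  11 → side 8 (new)  [load 11/23]
  6 → side 5  [load 19/23]
  6 → side 6  [load 19/23]
  3 → side 1  [load 22/23]
  3 → side 2  [load 22/23]
8 tape sides opened.

8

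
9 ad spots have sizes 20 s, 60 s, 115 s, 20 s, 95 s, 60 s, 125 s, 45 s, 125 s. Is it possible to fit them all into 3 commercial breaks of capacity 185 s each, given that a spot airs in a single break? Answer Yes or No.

Total = 665 s; ⌈665/185⌉ = 4.
At least 4 commercial breaks are required, but only 3 are allowed.

No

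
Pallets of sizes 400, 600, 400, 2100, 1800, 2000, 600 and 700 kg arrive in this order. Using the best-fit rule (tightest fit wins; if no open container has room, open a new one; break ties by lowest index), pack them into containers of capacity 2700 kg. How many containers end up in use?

  400 → container 1 (new)  [load 400/2700]
  600 → container 1  [load 1000/2700]
  400 → container 1  [load 1400/2700]
  2100 → container 2 (new)  [load 2100/2700]
  1800 → container 3 (new)  [load 1800/2700]
  2000 → container 4 (new)  [load 2000/2700]
  600 → container 2  [load 2700/2700]
  700 → container 4  [load 2700/2700]
4 containers opened.

4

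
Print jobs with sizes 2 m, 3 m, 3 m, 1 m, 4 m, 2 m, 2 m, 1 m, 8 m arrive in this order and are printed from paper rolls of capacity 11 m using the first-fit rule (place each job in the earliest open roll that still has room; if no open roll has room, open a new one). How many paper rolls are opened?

3

  2 → roll 1 (new)  [load 2/11]
  3 → roll 1  [load 5/11]
  3 → roll 1  [load 8/11]
  1 → roll 1  [load 9/11]
  4 → roll 2 (new)  [load 4/11]
  2 → roll 1  [load 11/11]
  2 → roll 2  [load 6/11]
  1 → roll 2  [load 7/11]
  8 → roll 3 (new)  [load 8/11]
3 paper rolls opened.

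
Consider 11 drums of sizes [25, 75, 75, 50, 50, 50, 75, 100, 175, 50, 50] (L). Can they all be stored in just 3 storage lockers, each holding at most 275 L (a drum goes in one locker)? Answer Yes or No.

A valid assignment using 3 storage lockers:
  locker 1: 175 + 100 = 275
  locker 2: 75 + 75 + 75 + 50 = 275
  locker 3: 50 + 50 + 50 + 50 + 25 = 225
Every load is within 275 L, so 3 storage lockers suffice.

Yes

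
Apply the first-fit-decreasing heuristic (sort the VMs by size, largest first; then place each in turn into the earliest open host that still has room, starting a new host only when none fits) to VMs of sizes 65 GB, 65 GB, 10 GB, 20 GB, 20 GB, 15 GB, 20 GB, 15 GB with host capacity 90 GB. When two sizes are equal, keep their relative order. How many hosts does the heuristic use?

3

Sorted descending: 65, 65, 20, 20, 20, 15, 15, 10.
  65 → host 1 (new)  [load 65/90]
  65 → host 2 (new)  [load 65/90]
  20 → host 1  [load 85/90]
  20 → host 2  [load 85/90]
  20 → host 3 (new)  [load 20/90]
  15 → host 3  [load 35/90]
  15 → host 3  [load 50/90]
  10 → host 3  [load 60/90]
3 hosts opened.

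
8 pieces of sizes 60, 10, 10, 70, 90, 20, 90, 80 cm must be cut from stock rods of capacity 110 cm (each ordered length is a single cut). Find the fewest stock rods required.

Total = 90 + 90 + 80 + 70 + 60 + 20 + 10 + 10 = 430 cm.
Lower bound: ⌈430/110⌉ = 4 stock rods.
Also, 5 pieces each exceed 55 cm, and no two of those can share a stock rod, so at least 5 stock rods are needed.
A packing using 5 stock rods:
  stock rod 1: 90 + 20 = 110
  stock rod 2: 90 + 10 + 10 = 110
  stock rod 3: 80 = 80
  stock rod 4: 70 = 70
  stock rod 5: 60 = 60
This matches the lower bound, so 5 is optimal.

5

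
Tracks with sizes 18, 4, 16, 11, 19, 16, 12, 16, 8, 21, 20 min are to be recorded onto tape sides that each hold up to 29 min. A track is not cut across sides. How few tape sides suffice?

7

Total = 21 + 20 + 19 + 18 + 16 + 16 + 16 + 12 + 11 + 8 + 4 = 161 min.
Lower bound: ⌈161/29⌉ = 6 tape sides.
Also, 7 tracks each exceed 29/2 min, and no two of those can share a side, so at least 7 tape sides are needed.
A packing using 7 tape sides:
  side 1: 21 + 8 = 29
  side 2: 20 + 4 = 24
  side 3: 19 = 19
  side 4: 18 + 11 = 29
  side 5: 16 + 12 = 28
  side 6: 16 = 16
  side 7: 16 = 16
This matches the lower bound, so 7 is optimal.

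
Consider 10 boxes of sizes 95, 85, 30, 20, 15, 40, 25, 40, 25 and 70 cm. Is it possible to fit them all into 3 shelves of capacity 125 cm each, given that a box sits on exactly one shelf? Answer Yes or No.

No

Total = 445 cm; ⌈445/125⌉ = 4.
At least 4 shelves are required, but only 3 are allowed.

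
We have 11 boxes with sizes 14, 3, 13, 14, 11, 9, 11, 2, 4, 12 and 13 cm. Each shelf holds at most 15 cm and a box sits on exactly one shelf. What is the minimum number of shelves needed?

Total = 14 + 14 + 13 + 13 + 12 + 11 + 11 + 9 + 4 + 3 + 2 = 106 cm.
Lower bound: ⌈106/15⌉ = 8 shelves.
A packing using 8 shelves:
  shelf 1: 14 = 14
  shelf 2: 14 = 14
  shelf 3: 13 + 2 = 15
  shelf 4: 13 = 13
  shelf 5: 12 + 3 = 15
  shelf 6: 11 + 4 = 15
  shelf 7: 11 = 11
  shelf 8: 9 = 9
This matches the lower bound, so 8 is optimal.

8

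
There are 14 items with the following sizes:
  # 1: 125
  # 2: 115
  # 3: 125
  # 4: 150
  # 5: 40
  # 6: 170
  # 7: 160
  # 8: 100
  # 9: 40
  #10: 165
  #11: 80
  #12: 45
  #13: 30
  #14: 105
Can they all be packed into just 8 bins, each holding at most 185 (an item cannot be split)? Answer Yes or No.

Total = 1450; ⌈1450/185⌉ = 8.
9 items each exceed half the capacity and cannot share a bin, forcing at least 9 bins.
At least 9 bins are required, but only 8 are allowed.

No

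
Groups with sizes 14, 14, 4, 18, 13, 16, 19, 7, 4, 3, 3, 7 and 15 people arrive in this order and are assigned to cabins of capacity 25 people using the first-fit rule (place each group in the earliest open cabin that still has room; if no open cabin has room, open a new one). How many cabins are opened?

  14 → cabin 1 (new)  [load 14/25]
  14 → cabin 2 (new)  [load 14/25]
  4 → cabin 1  [load 18/25]
  18 → cabin 3 (new)  [load 18/25]
  13 → cabin 4 (new)  [load 13/25]
  16 → cabin 5 (new)  [load 16/25]
  19 → cabin 6 (new)  [load 19/25]
  7 → cabin 1  [load 25/25]
  4 → cabin 2  [load 18/25]
  3 → cabin 2  [load 21/25]
  3 → cabin 2  [load 24/25]
  7 → cabin 3  [load 25/25]
  15 → cabin 7 (new)  [load 15/25]
7 cabins opened.

7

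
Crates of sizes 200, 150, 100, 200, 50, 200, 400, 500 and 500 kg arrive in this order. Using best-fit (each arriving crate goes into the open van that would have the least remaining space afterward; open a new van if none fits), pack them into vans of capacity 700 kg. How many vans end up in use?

4

  200 → van 1 (new)  [load 200/700]
  150 → van 1  [load 350/700]
  100 → van 1  [load 450/700]
  200 → van 1  [load 650/700]
  50 → van 1  [load 700/700]
  200 → van 2 (new)  [load 200/700]
  400 → van 2  [load 600/700]
  500 → van 3 (new)  [load 500/700]
  500 → van 4 (new)  [load 500/700]
4 vans opened.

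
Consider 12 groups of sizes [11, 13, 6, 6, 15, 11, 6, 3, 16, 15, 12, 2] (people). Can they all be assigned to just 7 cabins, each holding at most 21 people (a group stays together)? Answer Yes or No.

Yes

A valid assignment using 7 cabins:
  cabin 1: 16 + 3 + 2 = 21
  cabin 2: 15 + 6 = 21
  cabin 3: 15 + 6 = 21
  cabin 4: 13 + 6 = 19
  cabin 5: 12 = 12
  cabin 6: 11 = 11
  cabin 7: 11 = 11
Every load is within 21 people, so 7 cabins suffice.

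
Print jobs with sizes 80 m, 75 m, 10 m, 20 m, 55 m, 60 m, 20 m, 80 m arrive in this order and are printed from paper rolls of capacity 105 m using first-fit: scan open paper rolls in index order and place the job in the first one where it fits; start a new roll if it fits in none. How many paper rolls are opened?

  80 → roll 1 (new)  [load 80/105]
  75 → roll 2 (new)  [load 75/105]
  10 → roll 1  [load 90/105]
  20 → roll 2  [load 95/105]
  55 → roll 3 (new)  [load 55/105]
  60 → roll 4 (new)  [load 60/105]
  20 → roll 3  [load 75/105]
  80 → roll 5 (new)  [load 80/105]
5 paper rolls opened.

5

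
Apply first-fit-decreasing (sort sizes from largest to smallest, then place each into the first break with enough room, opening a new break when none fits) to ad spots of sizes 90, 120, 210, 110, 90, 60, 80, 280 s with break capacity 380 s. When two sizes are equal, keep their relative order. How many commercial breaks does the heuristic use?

Sorted descending: 280, 210, 120, 110, 90, 90, 80, 60.
  280 → break 1 (new)  [load 280/380]
  210 → break 2 (new)  [load 210/380]
  120 → break 2  [load 330/380]
  110 → break 3 (new)  [load 110/380]
  90 → break 1  [load 370/380]
  90 → break 3  [load 200/380]
  80 → break 3  [load 280/380]
  60 → break 3  [load 340/380]
3 commercial breaks opened.

3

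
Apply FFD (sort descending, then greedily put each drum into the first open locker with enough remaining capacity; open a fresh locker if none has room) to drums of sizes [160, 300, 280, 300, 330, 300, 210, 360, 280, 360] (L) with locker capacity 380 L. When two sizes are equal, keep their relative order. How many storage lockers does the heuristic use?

9

Sorted descending: 360, 360, 330, 300, 300, 300, 280, 280, 210, 160.
  360 → locker 1 (new)  [load 360/380]
  360 → locker 2 (new)  [load 360/380]
  330 → locker 3 (new)  [load 330/380]
  300 → locker 4 (new)  [load 300/380]
  300 → locker 5 (new)  [load 300/380]
  300 → locker 6 (new)  [load 300/380]
  280 → locker 7 (new)  [load 280/380]
  280 → locker 8 (new)  [load 280/380]
  210 → locker 9 (new)  [load 210/380]
  160 → locker 9  [load 370/380]
9 storage lockers opened.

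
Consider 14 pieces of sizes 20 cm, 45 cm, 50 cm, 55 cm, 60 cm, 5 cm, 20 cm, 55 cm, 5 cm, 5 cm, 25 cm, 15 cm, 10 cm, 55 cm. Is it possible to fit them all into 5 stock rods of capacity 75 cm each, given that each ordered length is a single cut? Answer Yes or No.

No

Total = 425 cm; ⌈425/75⌉ = 6.
At least 6 stock rods are required, but only 5 are allowed.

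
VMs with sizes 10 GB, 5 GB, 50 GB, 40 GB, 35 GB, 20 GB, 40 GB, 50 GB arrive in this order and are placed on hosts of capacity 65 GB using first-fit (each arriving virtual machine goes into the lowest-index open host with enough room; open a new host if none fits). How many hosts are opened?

  10 → host 1 (new)  [load 10/65]
  5 → host 1  [load 15/65]
  50 → host 1  [load 65/65]
  40 → host 2 (new)  [load 40/65]
  35 → host 3 (new)  [load 35/65]
  20 → host 2  [load 60/65]
  40 → host 4 (new)  [load 40/65]
  50 → host 5 (new)  [load 50/65]
5 hosts opened.

5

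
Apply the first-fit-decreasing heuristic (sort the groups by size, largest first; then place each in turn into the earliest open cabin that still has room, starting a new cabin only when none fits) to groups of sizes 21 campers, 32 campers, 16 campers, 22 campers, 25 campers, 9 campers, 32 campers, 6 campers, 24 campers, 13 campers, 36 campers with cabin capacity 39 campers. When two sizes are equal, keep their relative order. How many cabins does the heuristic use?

Sorted descending: 36, 32, 32, 25, 24, 22, 21, 16, 13, 9, 6.
  36 → cabin 1 (new)  [load 36/39]
  32 → cabin 2 (new)  [load 32/39]
  32 → cabin 3 (new)  [load 32/39]
  25 → cabin 4 (new)  [load 25/39]
  24 → cabin 5 (new)  [load 24/39]
  22 → cabin 6 (new)  [load 22/39]
  21 → cabin 7 (new)  [load 21/39]
  16 → cabin 6  [load 38/39]
  13 → cabin 4  [load 38/39]
  9 → cabin 5  [load 33/39]
  6 → cabin 2  [load 38/39]
7 cabins opened.

7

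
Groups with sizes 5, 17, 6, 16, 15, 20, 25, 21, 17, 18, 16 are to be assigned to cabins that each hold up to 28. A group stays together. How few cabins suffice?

Total = 25 + 21 + 20 + 18 + 17 + 17 + 16 + 16 + 15 + 6 + 5 = 176.
Lower bound: ⌈176/28⌉ = 7 cabins.
Also, 9 groups each exceed 14, and no two of those can share a cabin, so at least 9 cabins are needed.
A packing using 9 cabins:
  cabin 1: 25 = 25
  cabin 2: 21 + 6 = 27
  cabin 3: 20 + 5 = 25
  cabin 4: 18 = 18
  cabin 5: 17 = 17
  cabin 6: 17 = 17
  cabin 7: 16 = 16
  cabin 8: 16 = 16
  cabin 9: 15 = 15
This matches the lower bound, so 9 is optimal.

9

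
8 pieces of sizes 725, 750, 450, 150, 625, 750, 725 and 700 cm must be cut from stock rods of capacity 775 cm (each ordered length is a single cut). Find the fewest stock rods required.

7

Total = 750 + 750 + 725 + 725 + 700 + 625 + 450 + 150 = 4875 cm.
Lower bound: ⌈4875/775⌉ = 7 stock rods.
A packing using 7 stock rods:
  stock rod 1: 750 = 750
  stock rod 2: 750 = 750
  stock rod 3: 725 = 725
  stock rod 4: 725 = 725
  stock rod 5: 700 = 700
  stock rod 6: 625 + 150 = 775
  stock rod 7: 450 = 450
This matches the lower bound, so 7 is optimal.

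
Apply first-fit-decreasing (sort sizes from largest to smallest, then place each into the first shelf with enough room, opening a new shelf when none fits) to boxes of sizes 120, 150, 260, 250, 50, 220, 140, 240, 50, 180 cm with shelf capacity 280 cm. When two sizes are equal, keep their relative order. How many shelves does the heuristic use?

7

Sorted descending: 260, 250, 240, 220, 180, 150, 140, 120, 50, 50.
  260 → shelf 1 (new)  [load 260/280]
  250 → shelf 2 (new)  [load 250/280]
  240 → shelf 3 (new)  [load 240/280]
  220 → shelf 4 (new)  [load 220/280]
  180 → shelf 5 (new)  [load 180/280]
  150 → shelf 6 (new)  [load 150/280]
  140 → shelf 7 (new)  [load 140/280]
  120 → shelf 6  [load 270/280]
  50 → shelf 4  [load 270/280]
  50 → shelf 5  [load 230/280]
7 shelves opened.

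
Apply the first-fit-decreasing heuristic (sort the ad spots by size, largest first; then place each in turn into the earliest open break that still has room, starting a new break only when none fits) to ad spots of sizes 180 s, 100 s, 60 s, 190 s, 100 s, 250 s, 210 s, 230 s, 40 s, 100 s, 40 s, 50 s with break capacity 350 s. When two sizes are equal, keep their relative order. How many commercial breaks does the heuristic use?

5

Sorted descending: 250, 230, 210, 190, 180, 100, 100, 100, 60, 50, 40, 40.
  250 → break 1 (new)  [load 250/350]
  230 → break 2 (new)  [load 230/350]
  210 → break 3 (new)  [load 210/350]
  190 → break 4 (new)  [load 190/350]
  180 → break 5 (new)  [load 180/350]
  100 → break 1  [load 350/350]
  100 → break 2  [load 330/350]
  100 → break 3  [load 310/350]
  60 → break 4  [load 250/350]
  50 → break 4  [load 300/350]
  40 → break 3  [load 350/350]
  40 → break 4  [load 340/350]
5 commercial breaks opened.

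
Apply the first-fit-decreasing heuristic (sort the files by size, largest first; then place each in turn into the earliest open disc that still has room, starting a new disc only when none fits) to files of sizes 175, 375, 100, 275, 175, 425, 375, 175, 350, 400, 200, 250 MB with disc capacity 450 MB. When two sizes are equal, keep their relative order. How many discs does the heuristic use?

8

Sorted descending: 425, 400, 375, 375, 350, 275, 250, 200, 175, 175, 175, 100.
  425 → disc 1 (new)  [load 425/450]
  400 → disc 2 (new)  [load 400/450]
  375 → disc 3 (new)  [load 375/450]
  375 → disc 4 (new)  [load 375/450]
  350 → disc 5 (new)  [load 350/450]
  275 → disc 6 (new)  [load 275/450]
  250 → disc 7 (new)  [load 250/450]
  200 → disc 7  [load 450/450]
  175 → disc 6  [load 450/450]
  175 → disc 8 (new)  [load 175/450]
  175 → disc 8  [load 350/450]
  100 → disc 5  [load 450/450]
8 discs opened.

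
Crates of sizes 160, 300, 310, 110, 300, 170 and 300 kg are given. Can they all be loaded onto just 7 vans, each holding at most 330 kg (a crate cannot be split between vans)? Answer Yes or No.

Yes

A valid assignment using 6 vans:
  van 1: 310 = 310
  van 2: 300 = 300
  van 3: 300 = 300
  van 4: 300 = 300
  van 5: 170 + 160 = 330
  van 6: 110 = 110
That uses only 6 ≤ 7, so 7 vans are enough.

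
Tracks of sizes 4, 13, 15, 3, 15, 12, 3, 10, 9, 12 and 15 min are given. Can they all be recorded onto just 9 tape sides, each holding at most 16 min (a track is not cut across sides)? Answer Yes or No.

Yes

A valid assignment using 8 tape sides:
  side 1: 15 = 15
  side 2: 15 = 15
  side 3: 15 = 15
  side 4: 13 + 3 = 16
  side 5: 12 + 4 = 16
  side 6: 12 + 3 = 15
  side 7: 10 = 10
  side 8: 9 = 9
That uses only 8 ≤ 9, so 9 tape sides are enough.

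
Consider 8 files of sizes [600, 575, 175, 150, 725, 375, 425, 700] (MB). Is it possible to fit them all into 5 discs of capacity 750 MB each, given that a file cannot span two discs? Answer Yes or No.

No

Total = 3725 MB; ⌈3725/750⌉ = 5.
The bound of 5 does not rule out 5, but exhaustive search shows no assignment into 5 discs of capacity 750 MB exists — the minimum is 6.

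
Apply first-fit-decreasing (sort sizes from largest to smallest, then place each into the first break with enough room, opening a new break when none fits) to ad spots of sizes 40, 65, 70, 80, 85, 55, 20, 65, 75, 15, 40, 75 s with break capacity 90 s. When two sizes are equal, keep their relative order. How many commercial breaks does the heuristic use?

9

Sorted descending: 85, 80, 75, 75, 70, 65, 65, 55, 40, 40, 20, 15.
  85 → break 1 (new)  [load 85/90]
  80 → break 2 (new)  [load 80/90]
  75 → break 3 (new)  [load 75/90]
  75 → break 4 (new)  [load 75/90]
  70 → break 5 (new)  [load 70/90]
  65 → break 6 (new)  [load 65/90]
  65 → break 7 (new)  [load 65/90]
  55 → break 8 (new)  [load 55/90]
  40 → break 9 (new)  [load 40/90]
  40 → break 9  [load 80/90]
  20 → break 5  [load 90/90]
  15 → break 3  [load 90/90]
9 commercial breaks opened.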